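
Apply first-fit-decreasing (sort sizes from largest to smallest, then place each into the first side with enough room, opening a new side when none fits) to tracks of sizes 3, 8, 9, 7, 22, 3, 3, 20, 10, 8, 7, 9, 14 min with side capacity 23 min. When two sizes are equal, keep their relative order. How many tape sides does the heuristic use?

Sorted descending: 22, 20, 14, 10, 9, 9, 8, 8, 7, 7, 3, 3, 3.
  22 → side 1 (new)  [load 22/23]
  20 → side 2 (new)  [load 20/23]
  14 → side 3 (new)  [load 14/23]
  10 → side 4 (new)  [load 10/23]
  9 → side 3  [load 23/23]
  9 → side 4  [load 19/23]
  8 → side 5 (new)  [load 8/23]
  8 → side 5  [load 16/23]
  7 → side 5  [load 23/23]
  7 → side 6 (new)  [load 7/23]
  3 → side 2  [load 23/23]
  3 → side 4  [load 22/23]
  3 → side 6  [load 10/23]
6 tape sides opened.

6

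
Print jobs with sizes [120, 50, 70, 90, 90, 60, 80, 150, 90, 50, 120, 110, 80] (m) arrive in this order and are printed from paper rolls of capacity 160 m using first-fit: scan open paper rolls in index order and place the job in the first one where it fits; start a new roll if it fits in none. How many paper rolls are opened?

9

  120 → roll 1 (new)  [load 120/160]
  50 → roll 2 (new)  [load 50/160]
  70 → roll 2  [load 120/160]
  90 → roll 3 (new)  [load 90/160]
  90 → roll 4 (new)  [load 90/160]
  60 → roll 3  [load 150/160]
  80 → roll 5 (new)  [load 80/160]
  150 → roll 6 (new)  [load 150/160]
  90 → roll 7 (new)  [load 90/160]
  50 → roll 4  [load 140/160]
  120 → roll 8 (new)  [load 120/160]
  110 → roll 9 (new)  [load 110/160]
  80 → roll 5  [load 160/160]
9 paper rolls opened.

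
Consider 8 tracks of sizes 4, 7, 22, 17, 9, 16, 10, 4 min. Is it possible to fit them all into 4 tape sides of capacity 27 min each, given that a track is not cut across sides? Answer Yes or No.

A valid assignment using 4 tape sides:
  side 1: 22 + 4 = 26
  side 2: 17 + 10 = 27
  side 3: 16 + 9 = 25
  side 4: 7 + 4 = 11
Every load is within 27 min, so 4 tape sides suffice.

Yes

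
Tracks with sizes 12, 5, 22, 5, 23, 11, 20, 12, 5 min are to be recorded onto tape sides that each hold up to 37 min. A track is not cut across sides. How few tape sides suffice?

Total = 23 + 22 + 20 + 12 + 12 + 11 + 5 + 5 + 5 = 115 min.
Lower bound: ⌈115/37⌉ = 4 tape sides.
A packing using 4 tape sides:
  side 1: 23 + 12 = 35
  side 2: 22 + 12 = 34
  side 3: 20 + 11 + 5 = 36
  side 4: 5 + 5 = 10
This matches the lower bound, so 4 is optimal.

4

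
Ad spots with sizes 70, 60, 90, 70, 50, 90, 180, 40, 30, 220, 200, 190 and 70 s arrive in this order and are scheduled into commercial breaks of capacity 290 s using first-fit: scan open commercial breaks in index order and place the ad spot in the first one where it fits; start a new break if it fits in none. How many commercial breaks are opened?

6

  70 → break 1 (new)  [load 70/290]
  60 → break 1  [load 130/290]
  90 → break 1  [load 220/290]
  70 → break 1  [load 290/290]
  50 → break 2 (new)  [load 50/290]
  90 → break 2  [load 140/290]
  180 → break 3 (new)  [load 180/290]
  40 → break 2  [load 180/290]
  30 → break 2  [load 210/290]
  220 → break 4 (new)  [load 220/290]
  200 → break 5 (new)  [load 200/290]
  190 → break 6 (new)  [load 190/290]
  70 → break 2  [load 280/290]
6 commercial breaks opened.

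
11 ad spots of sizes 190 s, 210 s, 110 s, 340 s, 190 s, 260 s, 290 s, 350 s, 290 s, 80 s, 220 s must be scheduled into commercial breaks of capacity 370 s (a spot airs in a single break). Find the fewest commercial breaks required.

Total = 350 + 340 + 290 + 290 + 260 + 220 + 210 + 190 + 190 + 110 + 80 = 2530 s.
Lower bound: ⌈2530/370⌉ = 7 commercial breaks.
Also, 9 ad spots each exceed 185 s, and no two of those can share a break, so at least 9 commercial breaks are needed.
A packing using 9 commercial breaks:
  break 1: 350 = 350
  break 2: 340 = 340
  break 3: 290 + 80 = 370
  break 4: 290 = 290
  break 5: 260 + 110 = 370
  break 6: 220 = 220
  break 7: 210 = 210
  break 8: 190 = 190
  break 9: 190 = 190
This matches the lower bound, so 9 is optimal.

9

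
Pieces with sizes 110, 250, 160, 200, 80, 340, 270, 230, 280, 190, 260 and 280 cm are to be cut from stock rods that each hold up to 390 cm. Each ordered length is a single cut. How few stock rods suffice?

8

Total = 340 + 280 + 280 + 270 + 260 + 250 + 230 + 200 + 190 + 160 + 110 + 80 = 2650 cm.
Lower bound: ⌈2650/390⌉ = 7 stock rods.
Also, 8 pieces each exceed 195 cm, and no two of those can share a stock rod, so at least 8 stock rods are needed.
A packing using 8 stock rods:
  stock rod 1: 340 = 340
  stock rod 2: 280 + 110 = 390
  stock rod 3: 280 + 80 = 360
  stock rod 4: 270 = 270
  stock rod 5: 260 = 260
  stock rod 6: 250 = 250
  stock rod 7: 230 + 160 = 390
  stock rod 8: 200 + 190 = 390
This matches the lower bound, so 8 is optimal.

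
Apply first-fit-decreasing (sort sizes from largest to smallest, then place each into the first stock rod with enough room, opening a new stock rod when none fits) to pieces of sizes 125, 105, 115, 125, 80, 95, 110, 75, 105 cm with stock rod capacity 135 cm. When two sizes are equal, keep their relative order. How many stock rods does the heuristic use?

Sorted descending: 125, 125, 115, 110, 105, 105, 95, 80, 75.
  125 → stock rod 1 (new)  [load 125/135]
  125 → stock rod 2 (new)  [load 125/135]
  115 → stock rod 3 (new)  [load 115/135]
  110 → stock rod 4 (new)  [load 110/135]
  105 → stock rod 5 (new)  [load 105/135]
  105 → stock rod 6 (new)  [load 105/135]
  95 → stock rod 7 (new)  [load 95/135]
  80 → stock rod 8 (new)  [load 80/135]
  75 → stock rod 9 (new)  [load 75/135]
9 stock rods opened.

9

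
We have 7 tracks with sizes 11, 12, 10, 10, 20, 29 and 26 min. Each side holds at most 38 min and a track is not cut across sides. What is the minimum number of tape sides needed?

4

Total = 29 + 26 + 20 + 12 + 11 + 10 + 10 = 118 min.
Lower bound: ⌈118/38⌉ = 4 tape sides.
A packing using 4 tape sides:
  side 1: 29 = 29
  side 2: 26 + 12 = 38
  side 3: 20 + 11 = 31
  side 4: 10 + 10 = 20
This matches the lower bound, so 4 is optimal.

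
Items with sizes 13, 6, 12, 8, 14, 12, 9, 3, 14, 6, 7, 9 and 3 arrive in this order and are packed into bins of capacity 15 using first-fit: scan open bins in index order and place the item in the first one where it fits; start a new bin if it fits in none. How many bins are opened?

  13 → bin 1 (new)  [load 13/15]
  6 → bin 2 (new)  [load 6/15]
  12 → bin 3 (new)  [load 12/15]
  8 → bin 2  [load 14/15]
  14 → bin 4 (new)  [load 14/15]
  12 → bin 5 (new)  [load 12/15]
  9 → bin 6 (new)  [load 9/15]
  3 → bin 3  [load 15/15]
  14 → bin 7 (new)  [load 14/15]
  6 → bin 6  [load 15/15]
  7 → bin 8 (new)  [load 7/15]
  9 → bin 9 (new)  [load 9/15]
  3 → bin 5  [load 15/15]
9 bins opened.

9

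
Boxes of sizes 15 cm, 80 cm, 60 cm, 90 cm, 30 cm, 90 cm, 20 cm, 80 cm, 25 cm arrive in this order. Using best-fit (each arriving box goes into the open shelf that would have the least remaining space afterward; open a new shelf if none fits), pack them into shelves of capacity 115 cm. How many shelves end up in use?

  15 → shelf 1 (new)  [load 15/115]
  80 → shelf 1  [load 95/115]
  60 → shelf 2 (new)  [load 60/115]
  90 → shelf 3 (new)  [load 90/115]
  30 → shelf 2  [load 90/115]
  90 → shelf 4 (new)  [load 90/115]
  20 → shelf 1  [load 115/115]
  80 → shelf 5 (new)  [load 80/115]
  25 → shelf 2  [load 115/115]
5 shelves opened.

5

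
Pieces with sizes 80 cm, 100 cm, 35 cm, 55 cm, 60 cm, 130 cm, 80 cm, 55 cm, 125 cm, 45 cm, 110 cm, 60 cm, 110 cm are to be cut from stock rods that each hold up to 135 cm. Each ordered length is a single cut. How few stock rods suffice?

Total = 130 + 125 + 110 + 110 + 100 + 80 + 80 + 60 + 60 + 55 + 55 + 45 + 35 = 1045 cm.
Lower bound: ⌈1045/135⌉ = 8 stock rods.
A packing using 9 stock rods:
  stock rod 1: 130 = 130
  stock rod 2: 125 = 125
  stock rod 3: 110 = 110
  stock rod 4: 110 = 110
  stock rod 5: 100 + 35 = 135
  stock rod 6: 80 + 55 = 135
  stock rod 7: 80 + 55 = 135
  stock rod 8: 60 + 60 = 120
  stock rod 9: 45 = 45
No arrangement into 8 stock rods stays within capacity, so 9 is optimal.

9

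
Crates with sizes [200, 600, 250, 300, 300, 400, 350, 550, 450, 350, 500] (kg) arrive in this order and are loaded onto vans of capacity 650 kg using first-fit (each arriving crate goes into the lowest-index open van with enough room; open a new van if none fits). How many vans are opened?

  200 → van 1 (new)  [load 200/650]
  600 → van 2 (new)  [load 600/650]
  250 → van 1  [load 450/650]
  300 → van 3 (new)  [load 300/650]
  300 → van 3  [load 600/650]
  400 → van 4 (new)  [load 400/650]
  350 → van 5 (new)  [load 350/650]
  550 → van 6 (new)  [load 550/650]
  450 → van 7 (new)  [load 450/650]
  350 → van 8 (new)  [load 350/650]
  500 → van 9 (new)  [load 500/650]
9 vans opened.

9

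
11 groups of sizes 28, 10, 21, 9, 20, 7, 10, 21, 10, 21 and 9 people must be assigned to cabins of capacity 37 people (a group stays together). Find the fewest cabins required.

5

Total = 28 + 21 + 21 + 21 + 20 + 10 + 10 + 10 + 9 + 9 + 7 = 166 people.
Lower bound: ⌈166/37⌉ = 5 cabins.
A packing using 5 cabins:
  cabin 1: 28 + 9 = 37
  cabin 2: 21 + 10 = 31
  cabin 3: 21 + 10 = 31
  cabin 4: 21 + 10 = 31
  cabin 5: 20 + 9 + 7 = 36
This matches the lower bound, so 5 is optimal.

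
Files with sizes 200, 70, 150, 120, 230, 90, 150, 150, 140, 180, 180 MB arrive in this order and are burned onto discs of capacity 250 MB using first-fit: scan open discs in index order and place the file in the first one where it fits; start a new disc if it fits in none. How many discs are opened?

9

  200 → disc 1 (new)  [load 200/250]
  70 → disc 2 (new)  [load 70/250]
  150 → disc 2  [load 220/250]
  120 → disc 3 (new)  [load 120/250]
  230 → disc 4 (new)  [load 230/250]
  90 → disc 3  [load 210/250]
  150 → disc 5 (new)  [load 150/250]
  150 → disc 6 (new)  [load 150/250]
  140 → disc 7 (new)  [load 140/250]
  180 → disc 8 (new)  [load 180/250]
  180 → disc 9 (new)  [load 180/250]
9 discs opened.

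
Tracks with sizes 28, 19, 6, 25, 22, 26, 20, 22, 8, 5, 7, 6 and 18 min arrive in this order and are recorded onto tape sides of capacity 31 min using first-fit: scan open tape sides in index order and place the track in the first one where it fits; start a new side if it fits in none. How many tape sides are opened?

  28 → side 1 (new)  [load 28/31]
  19 → side 2 (new)  [load 19/31]
  6 → side 2  [load 25/31]
  25 → side 3 (new)  [load 25/31]
  22 → side 4 (new)  [load 22/31]
  26 → side 5 (new)  [load 26/31]
  20 → side 6 (new)  [load 20/31]
  22 → side 7 (new)  [load 22/31]
  8 → side 4  [load 30/31]
  5 → side 2  [load 30/31]
  7 → side 6  [load 27/31]
  6 → side 3  [load 31/31]
  18 → side 8 (new)  [load 18/31]
8 tape sides opened.

8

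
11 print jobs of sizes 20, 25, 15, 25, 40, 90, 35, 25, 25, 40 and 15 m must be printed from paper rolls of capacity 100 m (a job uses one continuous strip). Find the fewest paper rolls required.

4

Total = 90 + 40 + 40 + 35 + 25 + 25 + 25 + 25 + 20 + 15 + 15 = 355 m.
Lower bound: ⌈355/100⌉ = 4 paper rolls.
A packing using 4 paper rolls:
  roll 1: 90 = 90
  roll 2: 40 + 40 + 20 = 100
  roll 3: 35 + 25 + 25 + 15 = 100
  roll 4: 25 + 25 + 15 = 65
This matches the lower bound, so 4 is optimal.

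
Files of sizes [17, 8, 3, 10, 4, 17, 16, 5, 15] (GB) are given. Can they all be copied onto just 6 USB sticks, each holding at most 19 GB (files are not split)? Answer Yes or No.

A valid assignment using 6 USB sticks:
  USB stick 1: 17 = 17
  USB stick 2: 17 = 17
  USB stick 3: 16 + 3 = 19
  USB stick 4: 15 + 4 = 19
  USB stick 5: 10 + 8 = 18
  USB stick 6: 5 = 5
Every load is within 19 GB, so 6 USB sticks suffice.

Yes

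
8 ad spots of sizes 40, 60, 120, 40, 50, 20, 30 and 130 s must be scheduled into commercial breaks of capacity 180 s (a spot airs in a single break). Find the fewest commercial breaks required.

Total = 130 + 120 + 60 + 50 + 40 + 40 + 30 + 20 = 490 s.
Lower bound: ⌈490/180⌉ = 3 commercial breaks.
A packing using 3 commercial breaks:
  break 1: 130 + 50 = 180
  break 2: 120 + 60 = 180
  break 3: 40 + 40 + 30 + 20 = 130
This matches the lower bound, so 3 is optimal.

3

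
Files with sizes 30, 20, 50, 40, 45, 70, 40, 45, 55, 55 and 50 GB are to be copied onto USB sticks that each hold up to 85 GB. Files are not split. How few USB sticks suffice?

Total = 70 + 55 + 55 + 50 + 50 + 45 + 45 + 40 + 40 + 30 + 20 = 500 GB.
Lower bound: ⌈500/85⌉ = 6 USB sticks.
Also, 7 files each exceed 85/2 GB, and no two of those can share a USB stick, so at least 7 USB sticks are needed.
A packing using 7 USB sticks:
  USB stick 1: 70 = 70
  USB stick 2: 55 + 30 = 85
  USB stick 3: 55 + 20 = 75
  USB stick 4: 50 = 50
  USB stick 5: 50 = 50
  USB stick 6: 45 + 40 = 85
  USB stick 7: 45 + 40 = 85
This matches the lower bound, so 7 is optimal.

7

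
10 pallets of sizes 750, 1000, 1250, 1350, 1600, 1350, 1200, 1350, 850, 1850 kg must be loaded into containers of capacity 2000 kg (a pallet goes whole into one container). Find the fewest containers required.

8

Total = 1850 + 1600 + 1350 + 1350 + 1350 + 1250 + 1200 + 1000 + 850 + 750 = 12550 kg.
Lower bound: ⌈12550/2000⌉ = 7 containers.
A packing using 8 containers:
  container 1: 1850 = 1850
  container 2: 1600 = 1600
  container 3: 1350 = 1350
  container 4: 1350 = 1350
  container 5: 1350 = 1350
  container 6: 1250 + 750 = 2000
  container 7: 1200 = 1200
  container 8: 1000 + 850 = 1850
No arrangement into 7 containers stays within capacity, so 8 is optimal.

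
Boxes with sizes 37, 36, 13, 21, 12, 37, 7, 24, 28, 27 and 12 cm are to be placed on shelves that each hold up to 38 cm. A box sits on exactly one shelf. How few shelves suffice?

8

Total = 37 + 37 + 36 + 28 + 27 + 24 + 21 + 13 + 12 + 12 + 7 = 254 cm.
Lower bound: ⌈254/38⌉ = 7 shelves.
A packing using 8 shelves:
  shelf 1: 37 = 37
  shelf 2: 37 = 37
  shelf 3: 36 = 36
  shelf 4: 28 + 7 = 35
  shelf 5: 27 = 27
  shelf 6: 24 + 13 = 37
  shelf 7: 21 + 12 = 33
  shelf 8: 12 = 12
No arrangement into 7 shelves stays within capacity, so 8 is optimal.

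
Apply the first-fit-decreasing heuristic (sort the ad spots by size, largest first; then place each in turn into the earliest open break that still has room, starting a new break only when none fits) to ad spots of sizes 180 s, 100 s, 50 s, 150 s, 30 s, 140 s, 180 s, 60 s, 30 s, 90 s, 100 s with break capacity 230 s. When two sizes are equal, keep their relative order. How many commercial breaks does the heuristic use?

Sorted descending: 180, 180, 150, 140, 100, 100, 90, 60, 50, 30, 30.
  180 → break 1 (new)  [load 180/230]
  180 → break 2 (new)  [load 180/230]
  150 → break 3 (new)  [load 150/230]
  140 → break 4 (new)  [load 140/230]
  100 → break 5 (new)  [load 100/230]
  100 → break 5  [load 200/230]
  90 → break 4  [load 230/230]
  60 → break 3  [load 210/230]
  50 → break 1  [load 230/230]
  30 → break 2  [load 210/230]
  30 → break 5  [load 230/230]
5 commercial breaks opened.

5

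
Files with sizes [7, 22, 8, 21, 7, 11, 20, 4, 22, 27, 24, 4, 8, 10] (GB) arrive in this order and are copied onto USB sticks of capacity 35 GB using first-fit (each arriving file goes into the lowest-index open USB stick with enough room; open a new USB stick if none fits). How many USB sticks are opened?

  7 → USB stick 1 (new)  [load 7/35]
  22 → USB stick 1  [load 29/35]
  8 → USB stick 2 (new)  [load 8/35]
  21 → USB stick 2  [load 29/35]
  7 → USB stick 3 (new)  [load 7/35]
  11 → USB stick 3  [load 18/35]
  20 → USB stick 4 (new)  [load 20/35]
  4 → USB stick 1  [load 33/35]
  22 → USB stick 5 (new)  [load 22/35]
  27 → USB stick 6 (new)  [load 27/35]
  24 → USB stick 7 (new)  [load 24/35]
  4 → USB stick 2  [load 33/35]
  8 → USB stick 3  [load 26/35]
  10 → USB stick 4  [load 30/35]
7 USB sticks opened.

7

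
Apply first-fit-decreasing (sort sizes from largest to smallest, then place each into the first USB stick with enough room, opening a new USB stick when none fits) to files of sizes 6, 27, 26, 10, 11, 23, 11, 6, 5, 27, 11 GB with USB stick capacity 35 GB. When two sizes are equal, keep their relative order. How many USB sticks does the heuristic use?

5

Sorted descending: 27, 27, 26, 23, 11, 11, 11, 10, 6, 6, 5.
  27 → USB stick 1 (new)  [load 27/35]
  27 → USB stick 2 (new)  [load 27/35]
  26 → USB stick 3 (new)  [load 26/35]
  23 → USB stick 4 (new)  [load 23/35]
  11 → USB stick 4  [load 34/35]
  11 → USB stick 5 (new)  [load 11/35]
  11 → USB stick 5  [load 22/35]
  10 → USB stick 5  [load 32/35]
  6 → USB stick 1  [load 33/35]
  6 → USB stick 2  [load 33/35]
  5 → USB stick 3  [load 31/35]
5 USB sticks opened.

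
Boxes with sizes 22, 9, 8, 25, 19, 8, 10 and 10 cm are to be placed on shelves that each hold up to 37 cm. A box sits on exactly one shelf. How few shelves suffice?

Total = 25 + 22 + 19 + 10 + 10 + 9 + 8 + 8 = 111 cm.
Lower bound: ⌈111/37⌉ = 3 shelves.
A packing using 4 shelves:
  shelf 1: 25 + 10 = 35
  shelf 2: 22 + 10 = 32
  shelf 3: 19 + 9 + 8 = 36
  shelf 4: 8 = 8
No arrangement into 3 shelves stays within capacity, so 4 is optimal.

4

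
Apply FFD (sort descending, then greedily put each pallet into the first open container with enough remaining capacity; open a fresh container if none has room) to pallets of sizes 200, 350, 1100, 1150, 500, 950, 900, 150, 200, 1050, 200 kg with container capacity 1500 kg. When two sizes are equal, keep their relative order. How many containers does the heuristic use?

5

Sorted descending: 1150, 1100, 1050, 950, 900, 500, 350, 200, 200, 200, 150.
  1150 → container 1 (new)  [load 1150/1500]
  1100 → container 2 (new)  [load 1100/1500]
  1050 → container 3 (new)  [load 1050/1500]
  950 → container 4 (new)  [load 950/1500]
  900 → container 5 (new)  [load 900/1500]
  500 → container 4  [load 1450/1500]
  350 → container 1  [load 1500/1500]
  200 → container 2  [load 1300/1500]
  200 → container 2  [load 1500/1500]
  200 → container 3  [load 1250/1500]
  150 → container 3  [load 1400/1500]
5 containers opened.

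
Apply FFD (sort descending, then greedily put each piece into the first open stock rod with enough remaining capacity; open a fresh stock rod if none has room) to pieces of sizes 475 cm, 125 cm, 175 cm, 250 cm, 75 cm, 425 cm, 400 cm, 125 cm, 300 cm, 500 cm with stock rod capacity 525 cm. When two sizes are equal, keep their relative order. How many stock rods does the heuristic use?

6

Sorted descending: 500, 475, 425, 400, 300, 250, 175, 125, 125, 75.
  500 → stock rod 1 (new)  [load 500/525]
  475 → stock rod 2 (new)  [load 475/525]
  425 → stock rod 3 (new)  [load 425/525]
  400 → stock rod 4 (new)  [load 400/525]
  300 → stock rod 5 (new)  [load 300/525]
  250 → stock rod 6 (new)  [load 250/525]
  175 → stock rod 5  [load 475/525]
  125 → stock rod 4  [load 525/525]
  125 → stock rod 6  [load 375/525]
  75 → stock rod 3  [load 500/525]
6 stock rods opened.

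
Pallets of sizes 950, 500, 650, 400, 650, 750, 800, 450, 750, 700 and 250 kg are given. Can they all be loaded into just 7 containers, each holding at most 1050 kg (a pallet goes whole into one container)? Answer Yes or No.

No

Total = 6850 kg; ⌈6850/1050⌉ = 7.
The bound of 7 does not rule out 7, but exhaustive search shows no assignment into 7 containers of capacity 1050 kg exists — the minimum is 8.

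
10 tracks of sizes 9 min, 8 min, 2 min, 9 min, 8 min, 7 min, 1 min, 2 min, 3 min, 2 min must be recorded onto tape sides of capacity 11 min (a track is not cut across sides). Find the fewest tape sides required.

Total = 9 + 9 + 8 + 8 + 7 + 3 + 2 + 2 + 2 + 1 = 51 min.
Lower bound: ⌈51/11⌉ = 5 tape sides.
A packing using 5 tape sides:
  side 1: 9 + 2 = 11
  side 2: 9 + 2 = 11
  side 3: 8 + 3 = 11
  side 4: 8 + 2 + 1 = 11
  side 5: 7 = 7
This matches the lower bound, so 5 is optimal.

5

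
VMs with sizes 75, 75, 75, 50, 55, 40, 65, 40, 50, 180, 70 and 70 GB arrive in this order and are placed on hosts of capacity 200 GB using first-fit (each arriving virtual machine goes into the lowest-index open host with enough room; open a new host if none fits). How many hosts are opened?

5

  75 → host 1 (new)  [load 75/200]
  75 → host 1  [load 150/200]
  75 → host 2 (new)  [load 75/200]
  50 → host 1  [load 200/200]
  55 → host 2  [load 130/200]
  40 → host 2  [load 170/200]
  65 → host 3 (new)  [load 65/200]
  40 → host 3  [load 105/200]
  50 → host 3  [load 155/200]
  180 → host 4 (new)  [load 180/200]
  70 → host 5 (new)  [load 70/200]
  70 → host 5  [load 140/200]
5 hosts opened.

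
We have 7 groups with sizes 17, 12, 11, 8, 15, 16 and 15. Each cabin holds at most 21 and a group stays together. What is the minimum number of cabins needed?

Total = 17 + 16 + 15 + 15 + 12 + 11 + 8 = 94.
Lower bound: ⌈94/21⌉ = 5 cabins.
Also, 6 groups each exceed 21/2, and no two of those can share a cabin, so at least 6 cabins are needed.
A packing using 6 cabins:
  cabin 1: 17 = 17
  cabin 2: 16 = 16
  cabin 3: 15 = 15
  cabin 4: 15 = 15
  cabin 5: 12 + 8 = 20
  cabin 6: 11 = 11
This matches the lower bound, so 6 is optimal.

6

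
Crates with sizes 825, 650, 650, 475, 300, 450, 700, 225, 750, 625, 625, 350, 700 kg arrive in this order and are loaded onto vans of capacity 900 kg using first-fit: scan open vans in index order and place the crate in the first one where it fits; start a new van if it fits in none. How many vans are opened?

  825 → van 1 (new)  [load 825/900]
  650 → van 2 (new)  [load 650/900]
  650 → van 3 (new)  [load 650/900]
  475 → van 4 (new)  [load 475/900]
  300 → van 4  [load 775/900]
  450 → van 5 (new)  [load 450/900]
  700 → van 6 (new)  [load 700/900]
  225 → van 2  [load 875/900]
  750 → van 7 (new)  [load 750/900]
  625 → van 8 (new)  [load 625/900]
  625 → van 9 (new)  [load 625/900]
  350 → van 5  [load 800/900]
  700 → van 10 (new)  [load 700/900]
10 vans opened.

10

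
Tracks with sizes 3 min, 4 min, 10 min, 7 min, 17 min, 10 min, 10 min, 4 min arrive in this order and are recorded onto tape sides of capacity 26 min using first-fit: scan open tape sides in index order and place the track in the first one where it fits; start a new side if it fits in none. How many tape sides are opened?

  3 → side 1 (new)  [load 3/26]
  4 → side 1  [load 7/26]
  10 → side 1  [load 17/26]
  7 → side 1  [load 24/26]
  17 → side 2 (new)  [load 17/26]
  10 → side 3 (new)  [load 10/26]
  10 → side 3  [load 20/26]
  4 → side 2  [load 21/26]
3 tape sides opened.

3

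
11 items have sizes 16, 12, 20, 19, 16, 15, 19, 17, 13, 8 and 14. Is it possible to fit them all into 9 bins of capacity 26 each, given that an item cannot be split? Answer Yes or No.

A valid assignment using 9 bins:
  bin 1: 20 = 20
  bin 2: 19 = 19
  bin 3: 19 = 19
  bin 4: 17 + 8 = 25
  bin 5: 16 = 16
  bin 6: 16 = 16
  bin 7: 15 = 15
  bin 8: 14 + 12 = 26
  bin 9: 13 = 13
Every load is within 26, so 9 bins suffice.

Yes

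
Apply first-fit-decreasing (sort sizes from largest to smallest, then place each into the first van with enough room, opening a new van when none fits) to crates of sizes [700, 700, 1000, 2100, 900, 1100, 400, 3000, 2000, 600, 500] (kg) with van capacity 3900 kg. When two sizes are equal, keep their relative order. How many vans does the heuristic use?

Sorted descending: 3000, 2100, 2000, 1100, 1000, 900, 700, 700, 600, 500, 400.
  3000 → van 1 (new)  [load 3000/3900]
  2100 → van 2 (new)  [load 2100/3900]
  2000 → van 3 (new)  [load 2000/3900]
  1100 → van 2  [load 3200/3900]
  1000 → van 3  [load 3000/3900]
  900 → van 1  [load 3900/3900]
  700 → van 2  [load 3900/3900]
  700 → van 3  [load 3700/3900]
  600 → van 4 (new)  [load 600/3900]
  500 → van 4  [load 1100/3900]
  400 → van 4  [load 1500/3900]
4 vans opened.

4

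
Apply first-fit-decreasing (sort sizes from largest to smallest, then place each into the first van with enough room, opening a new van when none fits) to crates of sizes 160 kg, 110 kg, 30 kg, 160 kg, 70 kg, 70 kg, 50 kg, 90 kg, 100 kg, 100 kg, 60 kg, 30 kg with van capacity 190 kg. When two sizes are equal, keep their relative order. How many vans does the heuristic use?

6

Sorted descending: 160, 160, 110, 100, 100, 90, 70, 70, 60, 50, 30, 30.
  160 → van 1 (new)  [load 160/190]
  160 → van 2 (new)  [load 160/190]
  110 → van 3 (new)  [load 110/190]
  100 → van 4 (new)  [load 100/190]
  100 → van 5 (new)  [load 100/190]
  90 → van 4  [load 190/190]
  70 → van 3  [load 180/190]
  70 → van 5  [load 170/190]
  60 → van 6 (new)  [load 60/190]
  50 → van 6  [load 110/190]
  30 → van 1  [load 190/190]
  30 → van 2  [load 190/190]
6 vans opened.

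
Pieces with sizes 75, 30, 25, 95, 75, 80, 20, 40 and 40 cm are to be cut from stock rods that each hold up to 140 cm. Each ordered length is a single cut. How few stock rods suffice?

Total = 95 + 80 + 75 + 75 + 40 + 40 + 30 + 25 + 20 = 480 cm.
Lower bound: ⌈480/140⌉ = 4 stock rods.
A packing using 4 stock rods:
  stock rod 1: 95 + 40 = 135
  stock rod 2: 80 + 40 + 20 = 140
  stock rod 3: 75 + 30 + 25 = 130
  stock rod 4: 75 = 75
This matches the lower bound, so 4 is optimal.

4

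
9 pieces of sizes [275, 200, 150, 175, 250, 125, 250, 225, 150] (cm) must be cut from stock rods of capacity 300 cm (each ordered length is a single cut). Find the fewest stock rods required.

7

Total = 275 + 250 + 250 + 225 + 200 + 175 + 150 + 150 + 125 = 1800 cm.
Lower bound: ⌈1800/300⌉ = 6 stock rods.
A packing using 7 stock rods:
  stock rod 1: 275 = 275
  stock rod 2: 250 = 250
  stock rod 3: 250 = 250
  stock rod 4: 225 = 225
  stock rod 5: 200 = 200
  stock rod 6: 175 + 125 = 300
  stock rod 7: 150 + 150 = 300
No arrangement into 6 stock rods stays within capacity, so 7 is optimal.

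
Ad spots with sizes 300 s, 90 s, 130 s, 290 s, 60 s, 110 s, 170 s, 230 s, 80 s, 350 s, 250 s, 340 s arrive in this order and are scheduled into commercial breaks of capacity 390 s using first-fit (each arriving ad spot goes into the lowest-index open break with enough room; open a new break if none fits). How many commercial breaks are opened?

8

  300 → break 1 (new)  [load 300/390]
  90 → break 1  [load 390/390]
  130 → break 2 (new)  [load 130/390]
  290 → break 3 (new)  [load 290/390]
  60 → break 2  [load 190/390]
  110 → break 2  [load 300/390]
  170 → break 4 (new)  [load 170/390]
  230 → break 5 (new)  [load 230/390]
  80 → break 2  [load 380/390]
  350 → break 6 (new)  [load 350/390]
  250 → break 7 (new)  [load 250/390]
  340 → break 8 (new)  [load 340/390]
8 commercial breaks opened.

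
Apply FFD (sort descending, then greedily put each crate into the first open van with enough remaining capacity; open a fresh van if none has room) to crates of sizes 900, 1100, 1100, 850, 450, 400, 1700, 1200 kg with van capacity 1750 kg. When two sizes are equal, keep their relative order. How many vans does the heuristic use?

5

Sorted descending: 1700, 1200, 1100, 1100, 900, 850, 450, 400.
  1700 → van 1 (new)  [load 1700/1750]
  1200 → van 2 (new)  [load 1200/1750]
  1100 → van 3 (new)  [load 1100/1750]
  1100 → van 4 (new)  [load 1100/1750]
  900 → van 5 (new)  [load 900/1750]
  850 → van 5  [load 1750/1750]
  450 → van 2  [load 1650/1750]
  400 → van 3  [load 1500/1750]
5 vans opened.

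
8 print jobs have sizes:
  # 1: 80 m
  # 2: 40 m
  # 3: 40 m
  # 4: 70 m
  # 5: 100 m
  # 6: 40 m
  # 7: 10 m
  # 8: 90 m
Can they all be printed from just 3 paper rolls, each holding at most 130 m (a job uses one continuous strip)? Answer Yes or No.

No

Total = 470 m; ⌈470/130⌉ = 4.
At least 4 paper rolls are required, but only 3 are allowed.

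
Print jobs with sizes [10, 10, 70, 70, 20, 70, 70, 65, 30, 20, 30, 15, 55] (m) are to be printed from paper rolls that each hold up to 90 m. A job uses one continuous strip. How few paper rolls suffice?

Total = 70 + 70 + 70 + 70 + 65 + 55 + 30 + 30 + 20 + 20 + 15 + 10 + 10 = 535 m.
Lower bound: ⌈535/90⌉ = 6 paper rolls.
A packing using 7 paper rolls:
  roll 1: 70 + 20 = 90
  roll 2: 70 + 20 = 90
  roll 3: 70 + 15 = 85
  roll 4: 70 + 10 + 10 = 90
  roll 5: 65 = 65
  roll 6: 55 + 30 = 85
  roll 7: 30 = 30
No arrangement into 6 paper rolls stays within capacity, so 7 is optimal.

7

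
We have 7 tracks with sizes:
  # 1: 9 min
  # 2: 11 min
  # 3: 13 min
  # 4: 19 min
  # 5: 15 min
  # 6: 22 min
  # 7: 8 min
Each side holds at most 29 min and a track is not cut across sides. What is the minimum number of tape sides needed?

4

Total = 22 + 19 + 15 + 13 + 11 + 9 + 8 = 97 min.
Lower bound: ⌈97/29⌉ = 4 tape sides.
A packing using 4 tape sides:
  side 1: 22 = 22
  side 2: 19 + 9 = 28
  side 3: 15 + 13 = 28
  side 4: 11 + 8 = 19
This matches the lower bound, so 4 is optimal.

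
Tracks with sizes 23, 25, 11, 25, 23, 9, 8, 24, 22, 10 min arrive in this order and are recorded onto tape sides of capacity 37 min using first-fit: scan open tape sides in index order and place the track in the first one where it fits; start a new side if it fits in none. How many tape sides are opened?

6

  23 → side 1 (new)  [load 23/37]
  25 → side 2 (new)  [load 25/37]
  11 → side 1  [load 34/37]
  25 → side 3 (new)  [load 25/37]
  23 → side 4 (new)  [load 23/37]
  9 → side 2  [load 34/37]
  8 → side 3  [load 33/37]
  24 → side 5 (new)  [load 24/37]
  22 → side 6 (new)  [load 22/37]
  10 → side 4  [load 33/37]
6 tape sides opened.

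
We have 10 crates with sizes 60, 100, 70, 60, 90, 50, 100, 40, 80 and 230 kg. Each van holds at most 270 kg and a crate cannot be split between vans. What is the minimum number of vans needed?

4

Total = 230 + 100 + 100 + 90 + 80 + 70 + 60 + 60 + 50 + 40 = 880 kg.
Lower bound: ⌈880/270⌉ = 4 vans.
A packing using 4 vans:
  van 1: 230 + 40 = 270
  van 2: 100 + 100 + 70 = 270
  van 3: 90 + 80 + 60 = 230
  van 4: 60 + 50 = 110
This matches the lower bound, so 4 is optimal.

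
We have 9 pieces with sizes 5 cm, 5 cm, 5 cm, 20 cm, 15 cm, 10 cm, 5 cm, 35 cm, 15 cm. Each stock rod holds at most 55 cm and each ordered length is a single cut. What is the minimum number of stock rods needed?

3

Total = 35 + 20 + 15 + 15 + 10 + 5 + 5 + 5 + 5 = 115 cm.
Lower bound: ⌈115/55⌉ = 3 stock rods.
A packing using 3 stock rods:
  stock rod 1: 35 + 20 = 55
  stock rod 2: 15 + 15 + 10 + 5 + 5 + 5 = 55
  stock rod 3: 5 = 5
This matches the lower bound, so 3 is optimal.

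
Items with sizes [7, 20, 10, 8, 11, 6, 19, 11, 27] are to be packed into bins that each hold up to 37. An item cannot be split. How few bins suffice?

4

Total = 27 + 20 + 19 + 11 + 11 + 10 + 8 + 7 + 6 = 119.
Lower bound: ⌈119/37⌉ = 4 bins.
A packing using 4 bins:
  bin 1: 27 + 10 = 37
  bin 2: 20 + 11 + 6 = 37
  bin 3: 19 + 11 + 7 = 37
  bin 4: 8 = 8
This matches the lower bound, so 4 is optimal.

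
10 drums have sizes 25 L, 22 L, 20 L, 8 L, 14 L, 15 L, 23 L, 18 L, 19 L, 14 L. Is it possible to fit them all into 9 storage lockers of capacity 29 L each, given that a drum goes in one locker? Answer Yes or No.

A valid assignment using 8 storage lockers:
  locker 1: 25 = 25
  locker 2: 23 = 23
  locker 3: 22 = 22
  locker 4: 20 + 8 = 28
  locker 5: 19 = 19
  locker 6: 18 = 18
  locker 7: 15 + 14 = 29
  locker 8: 14 = 14
That uses only 8 ≤ 9, so 9 storage lockers are enough.

Yes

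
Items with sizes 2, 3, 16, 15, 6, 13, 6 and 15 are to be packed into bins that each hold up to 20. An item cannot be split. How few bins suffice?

5

Total = 16 + 15 + 15 + 13 + 6 + 6 + 3 + 2 = 76.
Lower bound: ⌈76/20⌉ = 4 bins.
A packing using 5 bins:
  bin 1: 16 + 3 = 19
  bin 2: 15 + 2 = 17
  bin 3: 15 = 15
  bin 4: 13 + 6 = 19
  bin 5: 6 = 6
No arrangement into 4 bins stays within capacity, so 5 is optimal.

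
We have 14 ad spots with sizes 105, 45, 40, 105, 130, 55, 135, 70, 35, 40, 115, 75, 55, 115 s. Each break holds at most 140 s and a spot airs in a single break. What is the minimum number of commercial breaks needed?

Total = 135 + 130 + 115 + 115 + 105 + 105 + 75 + 70 + 55 + 55 + 45 + 40 + 40 + 35 = 1120 s.
Lower bound: ⌈1120/140⌉ = 8 commercial breaks.
A packing using 9 commercial breaks:
  break 1: 135 = 135
  break 2: 130 = 130
  break 3: 115 = 115
  break 4: 115 = 115
  break 5: 105 + 35 = 140
  break 6: 105 = 105
  break 7: 75 + 55 = 130
  break 8: 70 + 55 = 125
  break 9: 45 + 40 + 40 = 125
No arrangement into 8 commercial breaks stays within capacity, so 9 is optimal.

9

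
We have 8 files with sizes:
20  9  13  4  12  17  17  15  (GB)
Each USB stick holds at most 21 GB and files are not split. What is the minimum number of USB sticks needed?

Total = 20 + 17 + 17 + 15 + 13 + 12 + 9 + 4 = 107 GB.
Lower bound: ⌈107/21⌉ = 6 USB sticks.
A packing using 6 USB sticks:
  USB stick 1: 20 = 20
  USB stick 2: 17 + 4 = 21
  USB stick 3: 17 = 17
  USB stick 4: 15 = 15
  USB stick 5: 13 = 13
  USB stick 6: 12 + 9 = 21
This matches the lower bound, so 6 is optimal.

6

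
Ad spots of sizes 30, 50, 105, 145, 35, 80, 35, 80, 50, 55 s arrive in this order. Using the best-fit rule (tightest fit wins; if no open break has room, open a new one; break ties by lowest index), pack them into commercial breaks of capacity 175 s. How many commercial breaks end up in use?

5

  30 → break 1 (new)  [load 30/175]
  50 → break 1  [load 80/175]
  105 → break 2 (new)  [load 105/175]
  145 → break 3 (new)  [load 145/175]
  35 → break 2  [load 140/175]
  80 → break 1  [load 160/175]
  35 → break 2  [load 175/175]
  80 → break 4 (new)  [load 80/175]
  50 → break 4  [load 130/175]
  55 → break 5 (new)  [load 55/175]
5 commercial breaks opened.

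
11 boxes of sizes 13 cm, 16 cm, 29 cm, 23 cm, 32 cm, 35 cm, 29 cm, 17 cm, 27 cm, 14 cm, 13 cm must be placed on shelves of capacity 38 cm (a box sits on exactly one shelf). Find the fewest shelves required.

Total = 35 + 32 + 29 + 29 + 27 + 23 + 17 + 16 + 14 + 13 + 13 = 248 cm.
Lower bound: ⌈248/38⌉ = 7 shelves.
A packing using 8 shelves:
  shelf 1: 35 = 35
  shelf 2: 32 = 32
  shelf 3: 29 = 29
  shelf 4: 29 = 29
  shelf 5: 27 = 27
  shelf 6: 23 + 14 = 37
  shelf 7: 17 + 16 = 33
  shelf 8: 13 + 13 = 26
No arrangement into 7 shelves stays within capacity, so 8 is optimal.

8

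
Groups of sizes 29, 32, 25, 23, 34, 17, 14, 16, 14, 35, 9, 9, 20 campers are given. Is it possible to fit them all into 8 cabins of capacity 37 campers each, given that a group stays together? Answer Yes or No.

Total = 277 campers; ⌈277/37⌉ = 8.
The bound of 8 does not rule out 8, but exhaustive search shows no assignment into 8 cabins of capacity 37 campers exists — the minimum is 9.

No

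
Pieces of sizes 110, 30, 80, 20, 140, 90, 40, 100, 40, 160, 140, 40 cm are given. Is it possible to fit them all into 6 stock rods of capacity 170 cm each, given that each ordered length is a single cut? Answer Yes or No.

Total = 990 cm; ⌈990/170⌉ = 6.
The bound of 6 does not rule out 6, but exhaustive search shows no assignment into 6 stock rods of capacity 170 cm exists — the minimum is 7.

No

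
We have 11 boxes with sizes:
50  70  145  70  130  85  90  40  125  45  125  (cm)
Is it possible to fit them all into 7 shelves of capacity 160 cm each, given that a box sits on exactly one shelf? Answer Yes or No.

A valid assignment using 7 shelves:
  shelf 1: 145 = 145
  shelf 2: 130 = 130
  shelf 3: 125 = 125
  shelf 4: 125 = 125
  shelf 5: 90 + 70 = 160
  shelf 6: 85 + 70 = 155
  shelf 7: 50 + 45 + 40 = 135
Every load is within 160 cm, so 7 shelves suffice.

Yes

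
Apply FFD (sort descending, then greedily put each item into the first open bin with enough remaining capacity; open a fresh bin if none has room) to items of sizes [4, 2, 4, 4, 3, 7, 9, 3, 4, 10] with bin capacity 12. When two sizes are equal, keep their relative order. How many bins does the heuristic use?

5

Sorted descending: 10, 9, 7, 4, 4, 4, 4, 3, 3, 2.
  10 → bin 1 (new)  [load 10/12]
  9 → bin 2 (new)  [load 9/12]
  7 → bin 3 (new)  [load 7/12]
  4 → bin 3  [load 11/12]
  4 → bin 4 (new)  [load 4/12]
  4 → bin 4  [load 8/12]
  4 → bin 4  [load 12/12]
  3 → bin 2  [load 12/12]
  3 → bin 5 (new)  [load 3/12]
  2 → bin 1  [load 12/12]
5 bins opened.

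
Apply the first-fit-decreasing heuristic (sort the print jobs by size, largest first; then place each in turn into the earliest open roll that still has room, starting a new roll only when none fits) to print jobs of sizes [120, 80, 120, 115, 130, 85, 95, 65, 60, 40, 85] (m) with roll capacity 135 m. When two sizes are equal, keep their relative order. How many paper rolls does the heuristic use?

9

Sorted descending: 130, 120, 120, 115, 95, 85, 85, 80, 65, 60, 40.
  130 → roll 1 (new)  [load 130/135]
  120 → roll 2 (new)  [load 120/135]
  120 → roll 3 (new)  [load 120/135]
  115 → roll 4 (new)  [load 115/135]
  95 → roll 5 (new)  [load 95/135]
  85 → roll 6 (new)  [load 85/135]
  85 → roll 7 (new)  [load 85/135]
  80 → roll 8 (new)  [load 80/135]
  65 → roll 9 (new)  [load 65/135]
  60 → roll 9  [load 125/135]
  40 → roll 5  [load 135/135]
9 paper rolls opened.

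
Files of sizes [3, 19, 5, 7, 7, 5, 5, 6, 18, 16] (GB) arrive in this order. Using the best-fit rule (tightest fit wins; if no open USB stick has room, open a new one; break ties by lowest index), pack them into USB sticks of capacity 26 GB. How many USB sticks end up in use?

  3 → USB stick 1 (new)  [load 3/26]
  19 → USB stick 1  [load 22/26]
  5 → USB stick 2 (new)  [load 5/26]
  7 → USB stick 2  [load 12/26]
  7 → USB stick 2  [load 19/26]
  5 → USB stick 2  [load 24/26]
  5 → USB stick 3 (new)  [load 5/26]
  6 → USB stick 3  [load 11/26]
  18 → USB stick 4 (new)  [load 18/26]
  16 → USB stick 5 (new)  [load 16/26]
5 USB sticks opened.

5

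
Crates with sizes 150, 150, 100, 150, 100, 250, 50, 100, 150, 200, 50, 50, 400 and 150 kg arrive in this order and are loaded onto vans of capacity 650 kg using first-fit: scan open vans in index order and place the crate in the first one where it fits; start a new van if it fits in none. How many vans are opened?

4

  150 → van 1 (new)  [load 150/650]
  150 → van 1  [load 300/650]
  100 → van 1  [load 400/650]
  150 → van 1  [load 550/650]
  100 → van 1  [load 650/650]
  250 → van 2 (new)  [load 250/650]
  50 → van 2  [load 300/650]
  100 → van 2  [load 400/650]
  150 → van 2  [load 550/650]
  200 → van 3 (new)  [load 200/650]
  50 → van 2  [load 600/650]
  50 → van 2  [load 650/650]
  400 → van 3  [load 600/650]
  150 → van 4 (new)  [load 150/650]
4 vans opened.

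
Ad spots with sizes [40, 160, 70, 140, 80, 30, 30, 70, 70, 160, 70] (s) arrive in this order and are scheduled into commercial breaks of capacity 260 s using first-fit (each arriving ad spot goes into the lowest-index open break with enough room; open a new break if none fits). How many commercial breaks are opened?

4

  40 → break 1 (new)  [load 40/260]
  160 → break 1  [load 200/260]
  70 → break 2 (new)  [load 70/260]
  140 → break 2  [load 210/260]
  80 → break 3 (new)  [load 80/260]
  30 → break 1  [load 230/260]
  30 → break 1  [load 260/260]
  70 → break 3  [load 150/260]
  70 → break 3  [load 220/260]
  160 → break 4 (new)  [load 160/260]
  70 → break 4  [load 230/260]
4 commercial breaks opened.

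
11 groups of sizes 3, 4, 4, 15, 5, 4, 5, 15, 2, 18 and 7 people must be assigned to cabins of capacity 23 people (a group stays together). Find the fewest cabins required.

4

Total = 18 + 15 + 15 + 7 + 5 + 5 + 4 + 4 + 4 + 3 + 2 = 82 people.
Lower bound: ⌈82/23⌉ = 4 cabins.
A packing using 4 cabins:
  cabin 1: 18 + 5 = 23
  cabin 2: 15 + 7 = 22
  cabin 3: 15 + 5 + 3 = 23
  cabin 4: 4 + 4 + 4 + 2 = 14
This matches the lower bound, so 4 is optimal.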